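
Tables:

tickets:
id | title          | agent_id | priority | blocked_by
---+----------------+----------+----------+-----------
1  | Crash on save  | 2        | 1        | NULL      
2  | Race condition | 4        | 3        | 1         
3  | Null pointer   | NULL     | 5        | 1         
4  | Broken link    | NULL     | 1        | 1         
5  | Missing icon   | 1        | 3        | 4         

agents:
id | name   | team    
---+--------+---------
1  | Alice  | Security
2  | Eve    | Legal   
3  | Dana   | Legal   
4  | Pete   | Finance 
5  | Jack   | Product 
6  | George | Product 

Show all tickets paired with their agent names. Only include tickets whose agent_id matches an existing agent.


INNER JOIN keeps only tickets rows whose agent_id matches an id in agents. Walk through each ticket:
  - ticket 1 (Crash on save): agent_id=2 -> matches Eve
  - ticket 2 (Race condition): agent_id=4 -> matches Pete
  - ticket 3 (Null pointer): agent_id=NULL, no match -> dropped
  - ticket 4 (Broken link): agent_id=NULL, no match -> dropped
  - ticket 5 (Missing icon): agent_id=1 -> matches Alice
So 2 of 5 rows are dropped.

SQL:
SELECT a.title, b.name AS agent
FROM tickets a
INNER JOIN agents b ON a.agent_id = b.id

Result:
title          | agent
---------------+------
Crash on save  | Eve  
Race condition | Pete 
Missing icon   | Alice


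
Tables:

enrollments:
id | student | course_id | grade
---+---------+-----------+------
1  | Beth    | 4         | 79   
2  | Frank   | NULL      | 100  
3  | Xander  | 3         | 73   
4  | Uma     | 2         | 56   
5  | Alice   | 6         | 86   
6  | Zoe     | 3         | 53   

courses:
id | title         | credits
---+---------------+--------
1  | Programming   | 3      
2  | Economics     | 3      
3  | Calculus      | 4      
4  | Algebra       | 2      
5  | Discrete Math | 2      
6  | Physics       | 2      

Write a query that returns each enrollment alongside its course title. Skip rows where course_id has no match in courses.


INNER JOIN keeps only enrollments rows whose course_id matches an id in courses. Walk through each enrollment:
  - enrollment 1 (Beth): course_id=4 -> matches Algebra
  - enrollment 2 (Frank): course_id=NULL, no match -> dropped
  - enrollment 3 (Xander): course_id=3 -> matches Calculus
  - enrollment 4 (Uma): course_id=2 -> matches Economics
  - enrollment 5 (Alice): course_id=6 -> matches Physics
  - enrollment 6 (Zoe): course_id=3 -> matches Calculus
So 1 of 6 rows is dropped.

SQL:
SELECT a.student, b.title AS course
FROM enrollments a
INNER JOIN courses b ON a.course_id = b.id

Result:
student | course   
--------+----------
Beth    | Algebra  
Xander  | Calculus 
Uma     | Economics
Alice   | Physics  
Zoe     | Calculus 


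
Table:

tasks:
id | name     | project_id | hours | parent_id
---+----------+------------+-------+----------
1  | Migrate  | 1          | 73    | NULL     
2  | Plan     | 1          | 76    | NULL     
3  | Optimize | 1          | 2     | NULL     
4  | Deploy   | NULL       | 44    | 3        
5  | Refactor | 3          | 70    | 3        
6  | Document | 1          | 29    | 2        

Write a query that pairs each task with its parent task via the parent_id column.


This is a self-join: tasks is joined to a second copy of itself, matching each row's parent_id to another row's id. Use LEFT JOIN so rows with parent_id=NULL are kept.
  - task 1 (Migrate): parent_id=NULL -> NULL
  - task 2 (Plan): parent_id=NULL -> NULL
  - task 3 (Optimize): parent_id=NULL -> NULL
  - task 4 (Deploy): parent_id=3 -> Optimize
  - task 5 (Refactor): parent_id=3 -> Optimize
  - task 6 (Document): parent_id=2 -> Plan

SQL:
SELECT a.name AS item, b.name AS parent
FROM tasks a
LEFT JOIN tasks b ON a.parent_id = b.id

Result:
item     | parent  
---------+---------
Migrate  | NULL    
Plan     | NULL    
Optimize | NULL    
Deploy   | Optimize
Refactor | Optimize
Document | Plan    


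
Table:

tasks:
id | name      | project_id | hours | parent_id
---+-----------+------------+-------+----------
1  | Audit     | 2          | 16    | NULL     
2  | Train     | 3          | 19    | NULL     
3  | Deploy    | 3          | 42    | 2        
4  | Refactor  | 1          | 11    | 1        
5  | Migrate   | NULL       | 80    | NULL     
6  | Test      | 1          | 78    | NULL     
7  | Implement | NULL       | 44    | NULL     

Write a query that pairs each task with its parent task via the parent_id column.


This is a self-join: tasks is joined to a second copy of itself, matching each row's parent_id to another row's id. Use LEFT JOIN so rows with parent_id=NULL are kept.
  - task 1 (Audit): parent_id=NULL -> NULL
  - task 2 (Train): parent_id=NULL -> NULL
  - task 3 (Deploy): parent_id=2 -> Train
  - task 4 (Refactor): parent_id=1 -> Audit
  - task 5 (Migrate): parent_id=NULL -> NULL
  - task 6 (Test): parent_id=NULL -> NULL
  - task 7 (Implement): parent_id=NULL -> NULL

SQL:
SELECT a.name AS item, b.name AS parent
FROM tasks a
LEFT JOIN tasks b ON a.parent_id = b.id

Result:
item      | parent
----------+-------
Audit     | NULL  
Train     | NULL  
Deploy    | Train 
Refactor  | Audit 
Migrate   | NULL  
Test      | NULL  
Implement | NULL  


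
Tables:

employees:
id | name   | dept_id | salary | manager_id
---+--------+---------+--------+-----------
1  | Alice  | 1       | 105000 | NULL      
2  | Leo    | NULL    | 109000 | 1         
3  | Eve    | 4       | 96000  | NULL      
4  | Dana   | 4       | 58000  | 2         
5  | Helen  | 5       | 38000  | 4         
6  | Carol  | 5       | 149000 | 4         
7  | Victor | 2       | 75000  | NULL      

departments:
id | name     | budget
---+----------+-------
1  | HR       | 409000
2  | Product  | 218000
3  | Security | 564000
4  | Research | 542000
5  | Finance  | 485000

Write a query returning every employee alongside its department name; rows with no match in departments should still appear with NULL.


LEFT JOIN keeps every row from employees (the left table); where dept_id has no match in departments, the department columns become NULL. Walk through each employee:
  - employee 1 (Alice): dept_id=1 -> matches HR
  - employee 2 (Leo): dept_id=NULL, no match -> kept with NULL
  - employee 3 (Eve): dept_id=4 -> matches Research
  - employee 4 (Dana): dept_id=4 -> matches Research
  - employee 5 (Helen): dept_id=5 -> matches Finance
  - employee 6 (Carol): dept_id=5 -> matches Finance
  - employee 7 (Victor): dept_id=2 -> matches Product
All 7 rows appear; 1 has NULL department.

SQL:
SELECT a.name, b.name AS department
FROM employees a
LEFT JOIN departments b ON a.dept_id = b.id

Result:
name   | department
-------+-----------
Alice  | HR        
Leo    | NULL      
Eve    | Research  
Dana   | Research  
Helen  | Finance   
Carol  | Finance   
Victor | Product   


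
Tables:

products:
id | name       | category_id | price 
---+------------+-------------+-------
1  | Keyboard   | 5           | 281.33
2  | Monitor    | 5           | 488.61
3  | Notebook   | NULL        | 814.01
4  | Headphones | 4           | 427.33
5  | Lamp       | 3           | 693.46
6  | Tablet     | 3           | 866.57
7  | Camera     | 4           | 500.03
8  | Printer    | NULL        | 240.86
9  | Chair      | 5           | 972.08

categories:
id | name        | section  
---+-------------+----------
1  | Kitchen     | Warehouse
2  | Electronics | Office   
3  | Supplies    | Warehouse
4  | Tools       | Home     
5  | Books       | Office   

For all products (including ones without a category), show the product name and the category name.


LEFT JOIN keeps every row from products (the left table); where category_id has no match in categories, the category columns become NULL. Walk through each product:
  - product 1 (Keyboard): category_id=5 -> matches Books
  - product 2 (Monitor): category_id=5 -> matches Books
  - product 3 (Notebook): category_id=NULL, no match -> kept with NULL
  - product 4 (Headphones): category_id=4 -> matches Tools
  - product 5 (Lamp): category_id=3 -> matches Supplies
  - product 6 (Tablet): category_id=3 -> matches Supplies
  - product 7 (Camera): category_id=4 -> matches Tools
  - product 8 (Printer): category_id=NULL, no match -> kept with NULL
  - product 9 (Chair): category_id=5 -> matches Books
All 9 rows appear; 2 have NULL category.

SQL:
SELECT a.name, b.name AS category
FROM products a
LEFT JOIN categories b ON a.category_id = b.id

Result:
name       | category
-----------+---------
Keyboard   | Books   
Monitor    | Books   
Notebook   | NULL    
Headphones | Tools   
Lamp       | Supplies
Tablet     | Supplies
Camera     | Tools   
Printer    | NULL    
Chair      | Books   


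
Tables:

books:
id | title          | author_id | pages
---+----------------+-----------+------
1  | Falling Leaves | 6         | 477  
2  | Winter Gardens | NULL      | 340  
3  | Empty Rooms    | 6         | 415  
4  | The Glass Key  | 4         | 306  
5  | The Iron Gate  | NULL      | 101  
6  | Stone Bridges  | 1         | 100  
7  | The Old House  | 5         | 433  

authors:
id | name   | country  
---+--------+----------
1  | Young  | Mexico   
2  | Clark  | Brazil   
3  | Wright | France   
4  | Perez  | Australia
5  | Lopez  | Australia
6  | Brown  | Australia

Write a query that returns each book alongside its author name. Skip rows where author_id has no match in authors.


INNER JOIN keeps only books rows whose author_id matches an id in authors. Walk through each book:
  - book 1 (Falling Leaves): author_id=6 -> matches Brown
  - book 2 (Winter Gardens): author_id=NULL, no match -> dropped
  - book 3 (Empty Rooms): author_id=6 -> matches Brown
  - book 4 (The Glass Key): author_id=4 -> matches Perez
  - book 5 (The Iron Gate): author_id=NULL, no match -> dropped
  - book 6 (Stone Bridges): author_id=1 -> matches Young
  - book 7 (The Old House): author_id=5 -> matches Lopez
So 2 of 7 rows are dropped.

SQL:
SELECT a.title, b.name AS author
FROM books a
INNER JOIN authors b ON a.author_id = b.id

Result:
title          | author
---------------+-------
Falling Leaves | Brown 
Empty Rooms    | Brown 
The Glass Key  | Perez 
Stone Bridges  | Young 
The Old House  | Lopez 


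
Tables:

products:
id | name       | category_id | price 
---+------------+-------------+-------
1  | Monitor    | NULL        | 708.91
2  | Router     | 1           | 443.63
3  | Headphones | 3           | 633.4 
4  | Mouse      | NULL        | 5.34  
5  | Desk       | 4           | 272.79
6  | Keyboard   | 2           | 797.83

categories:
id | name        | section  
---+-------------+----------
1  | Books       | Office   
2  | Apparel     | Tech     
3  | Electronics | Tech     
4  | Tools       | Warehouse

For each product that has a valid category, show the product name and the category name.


INNER JOIN keeps only products rows whose category_id matches an id in categories. Walk through each product:
  - product 1 (Monitor): category_id=NULL, no match -> dropped
  - product 2 (Router): category_id=1 -> matches Books
  - product 3 (Headphones): category_id=3 -> matches Electronics
  - product 4 (Mouse): category_id=NULL, no match -> dropped
  - product 5 (Desk): category_id=4 -> matches Tools
  - product 6 (Keyboard): category_id=2 -> matches Apparel
So 2 of 6 rows are dropped.

SQL:
SELECT a.name, b.name AS category
FROM products a
INNER JOIN categories b ON a.category_id = b.id

Result:
name       | category   
-----------+------------
Router     | Books      
Headphones | Electronics
Desk       | Tools      
Keyboard   | Apparel    


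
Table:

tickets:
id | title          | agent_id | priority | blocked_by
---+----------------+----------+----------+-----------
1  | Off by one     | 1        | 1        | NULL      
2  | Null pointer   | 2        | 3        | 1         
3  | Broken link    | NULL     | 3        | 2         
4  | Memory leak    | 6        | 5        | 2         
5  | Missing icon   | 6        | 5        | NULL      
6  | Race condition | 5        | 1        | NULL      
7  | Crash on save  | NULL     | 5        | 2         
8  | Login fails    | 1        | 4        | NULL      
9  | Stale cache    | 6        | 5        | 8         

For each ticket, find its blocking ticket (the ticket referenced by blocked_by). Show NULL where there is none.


This is a self-join: tickets is joined to a second copy of itself, matching each row's blocked_by to another row's id. Use LEFT JOIN so rows with blocked_by=NULL are kept.
  - ticket 1 (Off by one): blocked_by=NULL -> NULL
  - ticket 2 (Null pointer): blocked_by=1 -> Off by one
  - ticket 3 (Broken link): blocked_by=2 -> Null pointer
  - ticket 4 (Memory leak): blocked_by=2 -> Null pointer
  - ticket 5 (Missing icon): blocked_by=NULL -> NULL
  - ticket 6 (Race condition): blocked_by=NULL -> NULL
  - ticket 7 (Crash on save): blocked_by=2 -> Null pointer
  - ticket 8 (Login fails): blocked_by=NULL -> NULL
  - ticket 9 (Stale cache): blocked_by=8 -> Login fails

SQL:
SELECT a.title AS item, b.title AS blocked_by
FROM tickets a
LEFT JOIN tickets b ON a.blocked_by = b.id

Result:
item           | blocked_by  
---------------+-------------
Off by one     | NULL        
Null pointer   | Off by one  
Broken link    | Null pointer
Memory leak    | Null pointer
Missing icon   | NULL        
Race condition | NULL        
Crash on save  | Null pointer
Login fails    | NULL        
Stale cache    | Login fails 


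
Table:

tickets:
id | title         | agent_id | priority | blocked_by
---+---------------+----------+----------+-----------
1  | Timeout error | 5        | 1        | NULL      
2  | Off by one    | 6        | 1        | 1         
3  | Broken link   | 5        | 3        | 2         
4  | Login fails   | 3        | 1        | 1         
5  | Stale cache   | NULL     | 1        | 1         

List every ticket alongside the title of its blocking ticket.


This is a self-join: tickets is joined to a second copy of itself, matching each row's blocked_by to another row's id. Use LEFT JOIN so rows with blocked_by=NULL are kept.
  - ticket 1 (Timeout error): blocked_by=NULL -> NULL
  - ticket 2 (Off by one): blocked_by=1 -> Timeout error
  - ticket 3 (Broken link): blocked_by=2 -> Off by one
  - ticket 4 (Login fails): blocked_by=1 -> Timeout error
  - ticket 5 (Stale cache): blocked_by=1 -> Timeout error

SQL:
SELECT a.title AS item, b.title AS blocked_by
FROM tickets a
LEFT JOIN tickets b ON a.blocked_by = b.id

Result:
item          | blocked_by   
--------------+--------------
Timeout error | NULL         
Off by one    | Timeout error
Broken link   | Off by one   
Login fails   | Timeout error
Stale cache   | Timeout error


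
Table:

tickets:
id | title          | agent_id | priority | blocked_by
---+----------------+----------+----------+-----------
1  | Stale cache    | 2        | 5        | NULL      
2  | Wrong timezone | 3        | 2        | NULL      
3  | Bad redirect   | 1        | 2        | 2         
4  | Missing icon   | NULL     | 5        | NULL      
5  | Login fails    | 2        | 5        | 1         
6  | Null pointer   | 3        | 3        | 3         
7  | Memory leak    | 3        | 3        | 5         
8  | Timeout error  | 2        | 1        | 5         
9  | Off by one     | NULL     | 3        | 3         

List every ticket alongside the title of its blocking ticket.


This is a self-join: tickets is joined to a second copy of itself, matching each row's blocked_by to another row's id. Use LEFT JOIN so rows with blocked_by=NULL are kept.
  - ticket 1 (Stale cache): blocked_by=NULL -> NULL
  - ticket 2 (Wrong timezone): blocked_by=NULL -> NULL
  - ticket 3 (Bad redirect): blocked_by=2 -> Wrong timezone
  - ticket 4 (Missing icon): blocked_by=NULL -> NULL
  - ticket 5 (Login fails): blocked_by=1 -> Stale cache
  - ticket 6 (Null pointer): blocked_by=3 -> Bad redirect
  - ticket 7 (Memory leak): blocked_by=5 -> Login fails
  - ticket 8 (Timeout error): blocked_by=5 -> Login fails
  - ticket 9 (Off by one): blocked_by=3 -> Bad redirect

SQL:
SELECT a.title AS item, b.title AS blocked_by
FROM tickets a
LEFT JOIN tickets b ON a.blocked_by = b.id

Result:
item           | blocked_by    
---------------+---------------
Stale cache    | NULL          
Wrong timezone | NULL          
Bad redirect   | Wrong timezone
Missing icon   | NULL          
Login fails    | Stale cache   
Null pointer   | Bad redirect  
Memory leak    | Login fails   
Timeout error  | Login fails   
Off by one     | Bad redirect  


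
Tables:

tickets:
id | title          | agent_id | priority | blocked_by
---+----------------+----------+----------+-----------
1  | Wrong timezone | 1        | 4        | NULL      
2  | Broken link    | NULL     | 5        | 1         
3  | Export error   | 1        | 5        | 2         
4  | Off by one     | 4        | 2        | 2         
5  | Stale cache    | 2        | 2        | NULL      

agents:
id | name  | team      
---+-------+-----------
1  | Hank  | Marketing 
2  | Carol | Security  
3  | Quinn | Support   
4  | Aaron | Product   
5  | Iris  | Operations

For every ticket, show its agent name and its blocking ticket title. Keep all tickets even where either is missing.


Two LEFT JOINs from the same base table tickets: one to agents via agent_id, one to tickets itself via blocked_by. Both are LEFT so every ticket is preserved.
Match against agents:
  - ticket 1 (Wrong timezone): agent_id=1 -> matches Hank
  - ticket 2 (Broken link): agent_id=NULL, no match -> kept with NULL
  - ticket 3 (Export error): agent_id=1 -> matches Hank
  - ticket 4 (Off by one): agent_id=4 -> matches Aaron
  - ticket 5 (Stale cache): agent_id=2 -> matches Carol
Match against tickets (self):
  - ticket 1 (Wrong timezone): blocked_by=NULL -> NULL
  - ticket 2 (Broken link): blocked_by=1 -> Wrong timezone
  - ticket 3 (Export error): blocked_by=2 -> Broken link
  - ticket 4 (Off by one): blocked_by=2 -> Broken link
  - ticket 5 (Stale cache): blocked_by=NULL -> NULL

SQL:
SELECT a.title, b.name AS agent, c.title AS blocked_by
FROM tickets a
LEFT JOIN agents b ON a.agent_id = b.id
LEFT JOIN tickets c ON a.blocked_by = c.id

Result:
title          | agent | blocked_by    
---------------+-------+---------------
Wrong timezone | Hank  | NULL          
Broken link    | NULL  | Wrong timezone
Export error   | Hank  | Broken link   
Off by one     | Aaron | Broken link   
Stale cache    | Carol | NULL          


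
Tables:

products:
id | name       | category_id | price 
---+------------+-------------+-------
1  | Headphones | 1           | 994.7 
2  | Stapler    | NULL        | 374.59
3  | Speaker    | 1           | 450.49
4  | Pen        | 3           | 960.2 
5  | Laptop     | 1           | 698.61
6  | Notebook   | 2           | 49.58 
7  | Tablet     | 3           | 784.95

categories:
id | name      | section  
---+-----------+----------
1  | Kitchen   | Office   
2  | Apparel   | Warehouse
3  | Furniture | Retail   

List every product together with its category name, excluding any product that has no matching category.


INNER JOIN keeps only products rows whose category_id matches an id in categories. Walk through each product:
  - product 1 (Headphones): category_id=1 -> matches Kitchen
  - product 2 (Stapler): category_id=NULL, no match -> dropped
  - product 3 (Speaker): category_id=1 -> matches Kitchen
  - product 4 (Pen): category_id=3 -> matches Furniture
  - product 5 (Laptop): category_id=1 -> matches Kitchen
  - product 6 (Notebook): category_id=2 -> matches Apparel
  - product 7 (Tablet): category_id=3 -> matches Furniture
So 1 of 7 rows is dropped.

SQL:
SELECT a.name, b.name AS category
FROM products a
INNER JOIN categories b ON a.category_id = b.id

Result:
name       | category 
-----------+----------
Headphones | Kitchen  
Speaker    | Kitchen  
Pen        | Furniture
Laptop     | Kitchen  
Notebook   | Apparel  
Tablet     | Furniture


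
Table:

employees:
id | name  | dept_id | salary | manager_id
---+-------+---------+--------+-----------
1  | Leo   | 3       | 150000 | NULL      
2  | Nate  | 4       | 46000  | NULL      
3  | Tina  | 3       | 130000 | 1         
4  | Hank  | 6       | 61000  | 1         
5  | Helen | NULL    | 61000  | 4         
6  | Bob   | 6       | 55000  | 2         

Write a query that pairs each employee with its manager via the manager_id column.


This is a self-join: employees is joined to a second copy of itself, matching each row's manager_id to another row's id. Use LEFT JOIN so rows with manager_id=NULL are kept.
  - employee 1 (Leo): manager_id=NULL -> NULL
  - employee 2 (Nate): manager_id=NULL -> NULL
  - employee 3 (Tina): manager_id=1 -> Leo
  - employee 4 (Hank): manager_id=1 -> Leo
  - employee 5 (Helen): manager_id=4 -> Hank
  - employee 6 (Bob): manager_id=2 -> Nate

SQL:
SELECT a.name AS item, b.name AS manager
FROM employees a
LEFT JOIN employees b ON a.manager_id = b.id

Result:
item  | manager
------+--------
Leo   | NULL   
Nate  | NULL   
Tina  | Leo    
Hank  | Leo    
Helen | Hank   
Bob   | Nate   


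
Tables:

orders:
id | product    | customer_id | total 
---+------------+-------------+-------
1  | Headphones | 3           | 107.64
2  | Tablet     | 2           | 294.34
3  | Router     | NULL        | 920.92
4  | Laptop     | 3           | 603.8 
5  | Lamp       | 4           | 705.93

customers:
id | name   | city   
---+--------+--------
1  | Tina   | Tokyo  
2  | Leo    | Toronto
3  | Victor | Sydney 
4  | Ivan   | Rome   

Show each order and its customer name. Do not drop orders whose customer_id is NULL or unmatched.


LEFT JOIN keeps every row from orders (the left table); where customer_id has no match in customers, the customer columns become NULL. Walk through each order:
  - order 1 (Headphones): customer_id=3 -> matches Victor
  - order 2 (Tablet): customer_id=2 -> matches Leo
  - order 3 (Router): customer_id=NULL, no match -> kept with NULL
  - order 4 (Laptop): customer_id=3 -> matches Victor
  - order 5 (Lamp): customer_id=4 -> matches Ivan
All 5 rows appear; 1 has NULL customer.

SQL:
SELECT a.product, b.name AS customer
FROM orders a
LEFT JOIN customers b ON a.customer_id = b.id

Result:
product    | customer
-----------+---------
Headphones | Victor  
Tablet     | Leo     
Router     | NULL    
Laptop     | Victor  
Lamp       | Ivan    


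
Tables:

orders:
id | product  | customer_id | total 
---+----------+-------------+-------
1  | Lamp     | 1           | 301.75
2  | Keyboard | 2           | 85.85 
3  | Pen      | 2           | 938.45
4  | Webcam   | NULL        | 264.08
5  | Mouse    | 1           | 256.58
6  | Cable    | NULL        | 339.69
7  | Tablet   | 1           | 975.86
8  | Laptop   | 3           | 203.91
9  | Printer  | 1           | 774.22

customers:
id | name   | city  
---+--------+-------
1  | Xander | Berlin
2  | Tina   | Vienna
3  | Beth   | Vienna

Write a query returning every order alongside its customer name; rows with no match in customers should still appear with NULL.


LEFT JOIN keeps every row from orders (the left table); where customer_id has no match in customers, the customer columns become NULL. Walk through each order:
  - order 1 (Lamp): customer_id=1 -> matches Xander
  - order 2 (Keyboard): customer_id=2 -> matches Tina
  - order 3 (Pen): customer_id=2 -> matches Tina
  - order 4 (Webcam): customer_id=NULL, no match -> kept with NULL
  - order 5 (Mouse): customer_id=1 -> matches Xander
  - order 6 (Cable): customer_id=NULL, no match -> kept with NULL
  - order 7 (Tablet): customer_id=1 -> matches Xander
  - order 8 (Laptop): customer_id=3 -> matches Beth
  - order 9 (Printer): customer_id=1 -> matches Xander
All 9 rows appear; 2 have NULL customer.

SQL:
SELECT a.product, b.name AS customer
FROM orders a
LEFT JOIN customers b ON a.customer_id = b.id

Result:
product  | customer
---------+---------
Lamp     | Xander  
Keyboard | Tina    
Pen      | Tina    
Webcam   | NULL    
Mouse    | Xander  
Cable    | NULL    
Tablet   | Xander  
Laptop   | Beth    
Printer  | Xander  


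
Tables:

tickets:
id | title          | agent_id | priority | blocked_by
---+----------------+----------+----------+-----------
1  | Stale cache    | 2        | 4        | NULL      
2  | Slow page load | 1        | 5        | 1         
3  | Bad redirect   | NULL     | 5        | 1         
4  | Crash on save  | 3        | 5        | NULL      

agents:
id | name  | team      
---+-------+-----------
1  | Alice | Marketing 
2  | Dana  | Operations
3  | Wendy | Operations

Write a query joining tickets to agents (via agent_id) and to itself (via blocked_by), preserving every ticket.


Two LEFT JOINs from the same base table tickets: one to agents via agent_id, one to tickets itself via blocked_by. Both are LEFT so every ticket is preserved.
Match against agents:
  - ticket 1 (Stale cache): agent_id=2 -> matches Dana
  - ticket 2 (Slow page load): agent_id=1 -> matches Alice
  - ticket 3 (Bad redirect): agent_id=NULL, no match -> kept with NULL
  - ticket 4 (Crash on save): agent_id=3 -> matches Wendy
Match against tickets (self):
  - ticket 1 (Stale cache): blocked_by=NULL -> NULL
  - ticket 2 (Slow page load): blocked_by=1 -> Stale cache
  - ticket 3 (Bad redirect): blocked_by=1 -> Stale cache
  - ticket 4 (Crash on save): blocked_by=NULL -> NULL

SQL:
SELECT a.title, b.name AS agent, c.title AS blocked_by
FROM tickets a
LEFT JOIN agents b ON a.agent_id = b.id
LEFT JOIN tickets c ON a.blocked_by = c.id

Result:
title          | agent | blocked_by 
---------------+-------+------------
Stale cache    | Dana  | NULL       
Slow page load | Alice | Stale cache
Bad redirect   | NULL  | Stale cache
Crash on save  | Wendy | NULL       


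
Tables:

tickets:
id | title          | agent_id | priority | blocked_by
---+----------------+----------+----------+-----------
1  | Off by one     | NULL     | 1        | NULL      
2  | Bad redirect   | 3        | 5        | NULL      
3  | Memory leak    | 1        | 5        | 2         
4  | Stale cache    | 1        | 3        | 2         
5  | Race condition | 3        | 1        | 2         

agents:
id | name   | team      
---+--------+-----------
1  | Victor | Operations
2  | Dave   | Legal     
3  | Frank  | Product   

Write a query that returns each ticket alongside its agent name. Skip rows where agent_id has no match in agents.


INNER JOIN keeps only tickets rows whose agent_id matches an id in agents. Walk through each ticket:
  - ticket 1 (Off by one): agent_id=NULL, no match -> dropped
  - ticket 2 (Bad redirect): agent_id=3 -> matches Frank
  - ticket 3 (Memory leak): agent_id=1 -> matches Victor
  - ticket 4 (Stale cache): agent_id=1 -> matches Victor
  - ticket 5 (Race condition): agent_id=3 -> matches Frank
So 1 of 5 rows is dropped.

SQL:
SELECT a.title, b.name AS agent
FROM tickets a
INNER JOIN agents b ON a.agent_id = b.id

Result:
title          | agent 
---------------+-------
Bad redirect   | Frank 
Memory leak    | Victor
Stale cache    | Victor
Race condition | Frank 


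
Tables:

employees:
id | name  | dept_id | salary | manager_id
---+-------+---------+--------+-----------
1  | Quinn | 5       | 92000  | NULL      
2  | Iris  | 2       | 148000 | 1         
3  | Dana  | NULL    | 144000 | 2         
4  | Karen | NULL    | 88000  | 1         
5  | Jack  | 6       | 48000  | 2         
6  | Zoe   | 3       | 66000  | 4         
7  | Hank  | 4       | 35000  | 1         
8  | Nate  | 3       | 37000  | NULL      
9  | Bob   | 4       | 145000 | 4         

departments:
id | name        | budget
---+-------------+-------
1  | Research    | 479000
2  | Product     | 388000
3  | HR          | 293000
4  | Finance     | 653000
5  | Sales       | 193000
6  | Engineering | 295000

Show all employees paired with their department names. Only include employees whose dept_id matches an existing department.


INNER JOIN keeps only employees rows whose dept_id matches an id in departments. Walk through each employee:
  - employee 1 (Quinn): dept_id=5 -> matches Sales
  - employee 2 (Iris): dept_id=2 -> matches Product
  - employee 3 (Dana): dept_id=NULL, no match -> dropped
  - employee 4 (Karen): dept_id=NULL, no match -> dropped
  - employee 5 (Jack): dept_id=6 -> matches Engineering
  - employee 6 (Zoe): dept_id=3 -> matches HR
  - employee 7 (Hank): dept_id=4 -> matches Finance
  - employee 8 (Nate): dept_id=3 -> matches HR
  - employee 9 (Bob): dept_id=4 -> matches Finance
So 2 of 9 rows are dropped.

SQL:
SELECT a.name, b.name AS department
FROM employees a
INNER JOIN departments b ON a.dept_id = b.id

Result:
name  | department 
------+------------
Quinn | Sales      
Iris  | Product    
Jack  | Engineering
Zoe   | HR         
Hank  | Finance    
Nate  | HR         
Bob   | Finance    


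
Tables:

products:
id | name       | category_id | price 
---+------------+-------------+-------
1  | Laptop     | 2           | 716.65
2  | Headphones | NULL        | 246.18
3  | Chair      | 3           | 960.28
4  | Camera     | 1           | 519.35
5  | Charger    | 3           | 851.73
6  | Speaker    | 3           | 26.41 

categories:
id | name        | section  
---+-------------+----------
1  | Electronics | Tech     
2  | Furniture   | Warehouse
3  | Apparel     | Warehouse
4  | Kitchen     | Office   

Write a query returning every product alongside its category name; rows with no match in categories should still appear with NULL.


LEFT JOIN keeps every row from products (the left table); where category_id has no match in categories, the category columns become NULL. Walk through each product:
  - product 1 (Laptop): category_id=2 -> matches Furniture
  - product 2 (Headphones): category_id=NULL, no match -> kept with NULL
  - product 3 (Chair): category_id=3 -> matches Apparel
  - product 4 (Camera): category_id=1 -> matches Electronics
  - product 5 (Charger): category_id=3 -> matches Apparel
  - product 6 (Speaker): category_id=3 -> matches Apparel
All 6 rows appear; 1 has NULL category.

SQL:
SELECT a.name, b.name AS category
FROM products a
LEFT JOIN categories b ON a.category_id = b.id

Result:
name       | category   
-----------+------------
Laptop     | Furniture  
Headphones | NULL       
Chair      | Apparel    
Camera     | Electronics
Charger    | Apparel    
Speaker    | Apparel    


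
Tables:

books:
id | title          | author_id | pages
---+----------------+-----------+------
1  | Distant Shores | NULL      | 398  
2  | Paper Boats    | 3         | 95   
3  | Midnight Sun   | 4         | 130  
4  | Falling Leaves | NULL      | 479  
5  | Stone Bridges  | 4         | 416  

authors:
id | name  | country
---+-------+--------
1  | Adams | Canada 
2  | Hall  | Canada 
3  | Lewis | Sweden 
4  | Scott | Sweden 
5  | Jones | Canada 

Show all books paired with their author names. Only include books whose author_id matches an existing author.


INNER JOIN keeps only books rows whose author_id matches an id in authors. Walk through each book:
  - book 1 (Distant Shores): author_id=NULL, no match -> dropped
  - book 2 (Paper Boats): author_id=3 -> matches Lewis
  - book 3 (Midnight Sun): author_id=4 -> matches Scott
  - book 4 (Falling Leaves): author_id=NULL, no match -> dropped
  - book 5 (Stone Bridges): author_id=4 -> matches Scott
So 2 of 5 rows are dropped.

SQL:
SELECT a.title, b.name AS author
FROM books a
INNER JOIN authors b ON a.author_id = b.id

Result:
title         | author
--------------+-------
Paper Boats   | Lewis 
Midnight Sun  | Scott 
Stone Bridges | Scott 


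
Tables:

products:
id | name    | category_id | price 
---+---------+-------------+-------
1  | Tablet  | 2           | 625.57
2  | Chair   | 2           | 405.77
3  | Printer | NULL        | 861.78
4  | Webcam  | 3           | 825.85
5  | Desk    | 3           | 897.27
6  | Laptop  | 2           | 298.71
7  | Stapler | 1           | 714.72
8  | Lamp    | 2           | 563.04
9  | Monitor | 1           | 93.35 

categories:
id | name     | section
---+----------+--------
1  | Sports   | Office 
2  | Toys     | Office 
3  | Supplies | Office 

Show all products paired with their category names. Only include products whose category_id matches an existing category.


INNER JOIN keeps only products rows whose category_id matches an id in categories. Walk through each product:
  - product 1 (Tablet): category_id=2 -> matches Toys
  - product 2 (Chair): category_id=2 -> matches Toys
  - product 3 (Printer): category_id=NULL, no match -> dropped
  - product 4 (Webcam): category_id=3 -> matches Supplies
  - product 5 (Desk): category_id=3 -> matches Supplies
  - product 6 (Laptop): category_id=2 -> matches Toys
  - product 7 (Stapler): category_id=1 -> matches Sports
  - product 8 (Lamp): category_id=2 -> matches Toys
  - product 9 (Monitor): category_id=1 -> matches Sports
So 1 of 9 rows is dropped.

SQL:
SELECT a.name, b.name AS category
FROM products a
INNER JOIN categories b ON a.category_id = b.id

Result:
name    | category
--------+---------
Tablet  | Toys    
Chair   | Toys    
Webcam  | Supplies
Desk    | Supplies
Laptop  | Toys    
Stapler | Sports  
Lamp    | Toys    
Monitor | Sports  


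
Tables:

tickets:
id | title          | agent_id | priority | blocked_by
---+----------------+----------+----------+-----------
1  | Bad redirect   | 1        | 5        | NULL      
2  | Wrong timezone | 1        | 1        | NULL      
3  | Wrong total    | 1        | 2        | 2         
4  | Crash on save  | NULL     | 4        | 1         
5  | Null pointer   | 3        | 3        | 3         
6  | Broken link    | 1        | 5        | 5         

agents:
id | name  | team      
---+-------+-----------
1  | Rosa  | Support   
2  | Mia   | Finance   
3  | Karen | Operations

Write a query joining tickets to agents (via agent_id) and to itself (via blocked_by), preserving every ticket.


Two LEFT JOINs from the same base table tickets: one to agents via agent_id, one to tickets itself via blocked_by. Both are LEFT so every ticket is preserved.
Match against agents:
  - ticket 1 (Bad redirect): agent_id=1 -> matches Rosa
  - ticket 2 (Wrong timezone): agent_id=1 -> matches Rosa
  - ticket 3 (Wrong total): agent_id=1 -> matches Rosa
  - ticket 4 (Crash on save): agent_id=NULL, no match -> kept with NULL
  - ticket 5 (Null pointer): agent_id=3 -> matches Karen
  - ticket 6 (Broken link): agent_id=1 -> matches Rosa
Match against tickets (self):
  - ticket 1 (Bad redirect): blocked_by=NULL -> NULL
  - ticket 2 (Wrong timezone): blocked_by=NULL -> NULL
  - ticket 3 (Wrong total): blocked_by=2 -> Wrong timezone
  - ticket 4 (Crash on save): blocked_by=1 -> Bad redirect
  - ticket 5 (Null pointer): blocked_by=3 -> Wrong total
  - ticket 6 (Broken link): blocked_by=5 -> Null pointer

SQL:
SELECT a.title, b.name AS agent, c.title AS blocked_by
FROM tickets a
LEFT JOIN agents b ON a.agent_id = b.id
LEFT JOIN tickets c ON a.blocked_by = c.id

Result:
title          | agent | blocked_by    
---------------+-------+---------------
Bad redirect   | Rosa  | NULL          
Wrong timezone | Rosa  | NULL          
Wrong total    | Rosa  | Wrong timezone
Crash on save  | NULL  | Bad redirect  
Null pointer   | Karen | Wrong total   
Broken link    | Rosa  | Null pointer  


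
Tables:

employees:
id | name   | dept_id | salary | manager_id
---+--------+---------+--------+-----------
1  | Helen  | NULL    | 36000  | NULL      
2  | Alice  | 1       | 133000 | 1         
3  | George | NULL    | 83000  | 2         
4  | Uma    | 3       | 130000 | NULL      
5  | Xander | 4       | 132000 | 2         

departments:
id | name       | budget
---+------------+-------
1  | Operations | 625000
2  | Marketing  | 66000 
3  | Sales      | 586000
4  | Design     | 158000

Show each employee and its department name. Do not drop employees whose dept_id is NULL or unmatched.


LEFT JOIN keeps every row from employees (the left table); where dept_id has no match in departments, the department columns become NULL. Walk through each employee:
  - employee 1 (Helen): dept_id=NULL, no match -> kept with NULL
  - employee 2 (Alice): dept_id=1 -> matches Operations
  - employee 3 (George): dept_id=NULL, no match -> kept with NULL
  - employee 4 (Uma): dept_id=3 -> matches Sales
  - employee 5 (Xander): dept_id=4 -> matches Design
All 5 rows appear; 2 have NULL department.

SQL:
SELECT a.name, b.name AS department
FROM employees a
LEFT JOIN departments b ON a.dept_id = b.id

Result:
name   | department
-------+-----------
Helen  | NULL      
Alice  | Operations
George | NULL      
Uma    | Sales     
Xander | Design    


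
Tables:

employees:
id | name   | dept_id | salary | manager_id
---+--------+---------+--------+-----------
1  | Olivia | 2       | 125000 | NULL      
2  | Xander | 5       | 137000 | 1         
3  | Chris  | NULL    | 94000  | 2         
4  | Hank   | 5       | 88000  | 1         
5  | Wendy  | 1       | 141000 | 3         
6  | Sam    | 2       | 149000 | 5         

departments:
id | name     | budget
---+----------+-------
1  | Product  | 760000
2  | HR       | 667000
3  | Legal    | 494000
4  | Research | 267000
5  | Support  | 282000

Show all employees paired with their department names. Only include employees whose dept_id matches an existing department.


INNER JOIN keeps only employees rows whose dept_id matches an id in departments. Walk through each employee:
  - employee 1 (Olivia): dept_id=2 -> matches HR
  - employee 2 (Xander): dept_id=5 -> matches Support
  - employee 3 (Chris): dept_id=NULL, no match -> dropped
  - employee 4 (Hank): dept_id=5 -> matches Support
  - employee 5 (Wendy): dept_id=1 -> matches Product
  - employee 6 (Sam): dept_id=2 -> matches HR
So 1 of 6 rows is dropped.

SQL:
SELECT a.name, b.name AS department
FROM employees a
INNER JOIN departments b ON a.dept_id = b.id

Result:
name   | department
-------+-----------
Olivia | HR        
Xander | Support   
Hank   | Support   
Wendy  | Product   
Sam    | HR        


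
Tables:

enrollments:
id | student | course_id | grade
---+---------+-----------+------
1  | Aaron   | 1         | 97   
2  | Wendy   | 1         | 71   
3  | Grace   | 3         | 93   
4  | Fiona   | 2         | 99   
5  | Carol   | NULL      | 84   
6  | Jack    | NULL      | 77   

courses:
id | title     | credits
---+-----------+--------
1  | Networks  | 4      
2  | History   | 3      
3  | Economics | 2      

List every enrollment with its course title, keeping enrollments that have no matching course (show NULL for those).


LEFT JOIN keeps every row from enrollments (the left table); where course_id has no match in courses, the course columns become NULL. Walk through each enrollment:
  - enrollment 1 (Aaron): course_id=1 -> matches Networks
  - enrollment 2 (Wendy): course_id=1 -> matches Networks
  - enrollment 3 (Grace): course_id=3 -> matches Economics
  - enrollment 4 (Fiona): course_id=2 -> matches History
  - enrollment 5 (Carol): course_id=NULL, no match -> kept with NULL
  - enrollment 6 (Jack): course_id=NULL, no match -> kept with NULL
All 6 rows appear; 2 have NULL course.

SQL:
SELECT a.student, b.title AS course
FROM enrollments a
LEFT JOIN courses b ON a.course_id = b.id

Result:
student | course   
--------+----------
Aaron   | Networks 
Wendy   | Networks 
Grace   | Economics
Fiona   | History  
Carol   | NULL     
Jack    | NULL     


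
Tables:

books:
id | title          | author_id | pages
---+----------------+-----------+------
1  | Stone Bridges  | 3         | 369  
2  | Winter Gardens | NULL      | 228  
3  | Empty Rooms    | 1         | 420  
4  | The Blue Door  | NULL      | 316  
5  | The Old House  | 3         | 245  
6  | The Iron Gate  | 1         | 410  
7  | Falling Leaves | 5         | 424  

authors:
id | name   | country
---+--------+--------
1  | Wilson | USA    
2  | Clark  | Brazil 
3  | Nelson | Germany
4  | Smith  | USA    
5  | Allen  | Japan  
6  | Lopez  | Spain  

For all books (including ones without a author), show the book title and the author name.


LEFT JOIN keeps every row from books (the left table); where author_id has no match in authors, the author columns become NULL. Walk through each book:
  - book 1 (Stone Bridges): author_id=3 -> matches Nelson
  - book 2 (Winter Gardens): author_id=NULL, no match -> kept with NULL
  - book 3 (Empty Rooms): author_id=1 -> matches Wilson
  - book 4 (The Blue Door): author_id=NULL, no match -> kept with NULL
  - book 5 (The Old House): author_id=3 -> matches Nelson
  - book 6 (The Iron Gate): author_id=1 -> matches Wilson
  - book 7 (Falling Leaves): author_id=5 -> matches Allen
All 7 rows appear; 2 have NULL author.

SQL:
SELECT a.title, b.name AS author
FROM books a
LEFT JOIN authors b ON a.author_id = b.id

Result:
title          | author
---------------+-------
Stone Bridges  | Nelson
Winter Gardens | NULL  
Empty Rooms    | Wilson
The Blue Door  | NULL  
The Old House  | Nelson
The Iron Gate  | Wilson
Falling Leaves | Allen 
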